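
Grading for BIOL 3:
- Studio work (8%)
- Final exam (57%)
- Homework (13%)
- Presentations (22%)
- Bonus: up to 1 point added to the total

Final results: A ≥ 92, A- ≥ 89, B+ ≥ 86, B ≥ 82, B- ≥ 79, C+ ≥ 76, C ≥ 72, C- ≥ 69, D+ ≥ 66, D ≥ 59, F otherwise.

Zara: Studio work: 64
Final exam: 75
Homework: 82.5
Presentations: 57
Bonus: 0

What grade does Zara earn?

Weighted total:
  Studio work 64 × 0.08 = 5.12
  Final exam 75 × 0.57 = 42.75
  Homework 82.5 × 0.13 = 10.725
  Presentations 57 × 0.22 = 12.54
Sum = 71.135
Bonus: 71.135 + 0 = 71.135
71.135 is ≥ 69 and < 72 → C-

C-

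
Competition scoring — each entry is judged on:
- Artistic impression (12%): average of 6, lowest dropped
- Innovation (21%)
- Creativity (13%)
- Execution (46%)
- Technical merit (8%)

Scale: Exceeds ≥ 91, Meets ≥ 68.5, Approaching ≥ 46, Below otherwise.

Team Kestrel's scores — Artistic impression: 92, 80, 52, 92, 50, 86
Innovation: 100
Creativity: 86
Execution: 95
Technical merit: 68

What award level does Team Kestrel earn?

Meets

Artistic impression: drop 50 → average of remaining 5 = 402/5 = 80.4
Weighted total:
  Artistic impression 80.4 × 0.12 = 9.648
  Innovation 100 × 0.21 = 21
  Creativity 86 × 0.13 = 11.18
  Execution 95 × 0.46 = 43.7
  Technical merit 68 × 0.08 = 5.44
Sum = 90.968
90.968 is ≥ 68.5 and < 91 → Meets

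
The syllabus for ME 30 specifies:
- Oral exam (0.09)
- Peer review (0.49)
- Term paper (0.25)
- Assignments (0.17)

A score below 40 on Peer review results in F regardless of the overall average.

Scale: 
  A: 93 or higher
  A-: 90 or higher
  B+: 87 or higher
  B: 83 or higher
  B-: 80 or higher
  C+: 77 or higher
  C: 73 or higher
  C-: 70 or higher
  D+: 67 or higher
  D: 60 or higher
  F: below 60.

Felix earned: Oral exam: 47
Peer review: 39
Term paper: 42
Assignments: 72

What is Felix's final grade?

F

Peer review score 39 < 40: minimum not met.
Weighted total:
  Oral exam 47 × 0.09 = 4.23
  Peer review 39 × 0.49 = 19.11
  Term paper 42 × 0.25 = 10.5
  Assignments 72 × 0.17 = 12.24
Sum = 46.08
Because the Peer review minimum was not met, the result is F.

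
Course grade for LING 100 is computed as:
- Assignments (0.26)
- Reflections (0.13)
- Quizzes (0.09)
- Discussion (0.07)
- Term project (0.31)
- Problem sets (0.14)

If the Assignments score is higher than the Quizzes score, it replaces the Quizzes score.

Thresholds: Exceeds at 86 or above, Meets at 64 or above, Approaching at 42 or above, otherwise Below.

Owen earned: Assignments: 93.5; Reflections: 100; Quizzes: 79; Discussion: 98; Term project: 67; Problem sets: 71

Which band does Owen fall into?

Meets

Assignments (93.5) > Quizzes (79), so Quizzes counts as 93.5.
Weighted total:
  Assignments 93.5 × 0.26 = 24.31
  Reflections 100 × 0.13 = 13
  Quizzes 93.5 × 0.09 = 8.415
  Discussion 98 × 0.07 = 6.86
  Term project 67 × 0.31 = 20.77
  Problem sets 71 × 0.14 = 9.94
Sum = 83.295
83.295 is ≥ 64 and < 86 → Meets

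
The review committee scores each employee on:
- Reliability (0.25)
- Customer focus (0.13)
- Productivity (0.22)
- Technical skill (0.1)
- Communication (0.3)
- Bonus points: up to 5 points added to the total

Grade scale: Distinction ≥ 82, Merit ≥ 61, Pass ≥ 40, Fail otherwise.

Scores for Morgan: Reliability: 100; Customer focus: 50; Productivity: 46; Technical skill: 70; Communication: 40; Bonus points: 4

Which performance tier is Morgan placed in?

Weighted total:
  Reliability 100 × 0.25 = 25
  Customer focus 50 × 0.13 = 6.5
  Productivity 46 × 0.22 = 10.12
  Technical skill 70 × 0.1 = 7
  Communication 40 × 0.3 = 12
Sum = 60.62
Bonus points: 60.62 + 4 = 64.62
64.62 is ≥ 61 and < 82 → Merit

Merit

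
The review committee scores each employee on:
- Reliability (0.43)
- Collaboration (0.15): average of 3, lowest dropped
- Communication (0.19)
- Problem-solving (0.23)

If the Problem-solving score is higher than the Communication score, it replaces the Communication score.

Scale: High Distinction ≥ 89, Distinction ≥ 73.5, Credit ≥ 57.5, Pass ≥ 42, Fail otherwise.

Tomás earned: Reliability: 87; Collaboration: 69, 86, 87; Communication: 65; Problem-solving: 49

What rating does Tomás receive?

Collaboration: drop 69 → average of remaining 2 = 173/2 = 86.5
Problem-solving (49) ≤ Communication (65), so Communication stays at 65.
Weighted total:
  Reliability 87 × 0.43 = 37.41
  Collaboration 86.5 × 0.15 = 12.975
  Communication 65 × 0.19 = 12.35
  Problem-solving 49 × 0.23 = 11.27
Sum = 74.005
74.005 is ≥ 73.5 and < 89 → Distinction

Distinction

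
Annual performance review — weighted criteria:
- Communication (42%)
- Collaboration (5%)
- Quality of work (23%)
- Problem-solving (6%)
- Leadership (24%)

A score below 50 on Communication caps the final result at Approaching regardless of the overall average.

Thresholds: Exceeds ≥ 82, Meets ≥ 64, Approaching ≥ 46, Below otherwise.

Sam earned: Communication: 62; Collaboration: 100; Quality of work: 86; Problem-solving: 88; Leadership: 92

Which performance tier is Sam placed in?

Meets

Communication score 62 ≥ 50: minimum met.
Weighted total:
  Communication 62 × 0.42 = 26.04
  Collaboration 100 × 0.05 = 5
  Quality of work 86 × 0.23 = 19.78
  Problem-solving 88 × 0.06 = 5.28
  Leadership 92 × 0.24 = 22.08
Sum = 78.18
78.18 is ≥ 64 and < 82 → Meets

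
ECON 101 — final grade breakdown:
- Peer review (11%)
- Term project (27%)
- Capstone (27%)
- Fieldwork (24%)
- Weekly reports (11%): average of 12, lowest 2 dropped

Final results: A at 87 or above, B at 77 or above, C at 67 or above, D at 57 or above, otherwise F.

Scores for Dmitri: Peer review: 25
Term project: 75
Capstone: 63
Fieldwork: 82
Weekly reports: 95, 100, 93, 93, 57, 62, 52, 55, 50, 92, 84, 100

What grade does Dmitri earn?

Weekly reports: drop 50, 52 → average of remaining 10 = 831/10 = 83.1
Weighted total:
  Peer review 25 × 0.11 = 2.75
  Term project 75 × 0.27 = 20.25
  Capstone 63 × 0.27 = 17.01
  Fieldwork 82 × 0.24 = 19.68
  Weekly reports 83.1 × 0.11 = 9.141
Sum = 68.831
68.831 is ≥ 67 and < 77 → C

C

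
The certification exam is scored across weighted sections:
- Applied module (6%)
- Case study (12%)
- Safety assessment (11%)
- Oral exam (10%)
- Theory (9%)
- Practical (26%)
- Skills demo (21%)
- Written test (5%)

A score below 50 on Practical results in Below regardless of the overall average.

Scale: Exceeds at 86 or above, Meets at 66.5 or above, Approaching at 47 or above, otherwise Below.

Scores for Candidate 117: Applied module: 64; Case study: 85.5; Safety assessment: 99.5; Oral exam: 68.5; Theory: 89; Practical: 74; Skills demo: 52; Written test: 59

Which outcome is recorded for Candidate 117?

Practical score 74 ≥ 50: minimum met.
Weighted total:
  Applied module 64 × 0.06 = 3.84
  Case study 85.5 × 0.12 = 10.26
  Safety assessment 99.5 × 0.11 = 10.945
  Oral exam 68.5 × 0.1 = 6.85
  Theory 89 × 0.09 = 8.01
  Practical 74 × 0.26 = 19.24
  Skills demo 52 × 0.21 = 10.92
  Written test 59 × 0.05 = 2.95
Sum = 73.015
73.015 is ≥ 66.5 and < 86 → Meets

Meets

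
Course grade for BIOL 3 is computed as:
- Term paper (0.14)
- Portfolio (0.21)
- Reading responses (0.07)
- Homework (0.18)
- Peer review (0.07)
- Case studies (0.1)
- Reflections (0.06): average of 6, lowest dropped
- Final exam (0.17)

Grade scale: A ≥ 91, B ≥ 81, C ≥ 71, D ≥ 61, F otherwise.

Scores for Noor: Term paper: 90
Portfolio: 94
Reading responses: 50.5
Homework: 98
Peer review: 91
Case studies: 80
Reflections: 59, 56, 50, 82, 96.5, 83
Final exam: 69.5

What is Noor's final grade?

B

Reflections: drop 50 → average of remaining 5 = 376.5/5 = 75.3
Weighted total:
  Term paper 90 × 0.14 = 12.6
  Portfolio 94 × 0.21 = 19.74
  Reading responses 50.5 × 0.07 = 3.535
  Homework 98 × 0.18 = 17.64
  Peer review 91 × 0.07 = 6.37
  Case studies 80 × 0.1 = 8
  Reflections 75.3 × 0.06 = 4.518
  Final exam 69.5 × 0.17 = 11.815
Sum = 84.218
84.218 is ≥ 81 and < 91 → B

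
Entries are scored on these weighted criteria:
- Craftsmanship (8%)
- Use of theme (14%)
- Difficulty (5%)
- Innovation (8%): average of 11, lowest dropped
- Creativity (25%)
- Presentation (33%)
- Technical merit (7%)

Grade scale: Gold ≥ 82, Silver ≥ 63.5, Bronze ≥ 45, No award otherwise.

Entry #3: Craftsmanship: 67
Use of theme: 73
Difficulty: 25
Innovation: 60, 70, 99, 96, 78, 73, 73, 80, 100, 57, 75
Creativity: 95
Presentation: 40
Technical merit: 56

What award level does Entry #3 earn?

Silver

Innovation: drop 57 → average of remaining 10 = 804/10 = 80.4
Weighted total:
  Craftsmanship 67 × 0.08 = 5.36
  Use of theme 73 × 0.14 = 10.22
  Difficulty 25 × 0.05 = 1.25
  Innovation 80.4 × 0.08 = 6.432
  Creativity 95 × 0.25 = 23.75
  Presentation 40 × 0.33 = 13.2
  Technical merit 56 × 0.07 = 3.92
Sum = 64.132
64.132 is ≥ 63.5 and < 82 → Silver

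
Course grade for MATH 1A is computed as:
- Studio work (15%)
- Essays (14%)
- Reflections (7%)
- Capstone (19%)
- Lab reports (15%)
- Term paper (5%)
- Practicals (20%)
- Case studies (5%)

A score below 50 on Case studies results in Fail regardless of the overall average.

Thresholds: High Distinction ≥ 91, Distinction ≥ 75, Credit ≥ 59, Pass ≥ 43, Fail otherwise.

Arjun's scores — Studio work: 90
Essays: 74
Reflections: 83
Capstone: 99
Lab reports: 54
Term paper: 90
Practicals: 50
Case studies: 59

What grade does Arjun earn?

Case studies score 59 ≥ 50: minimum met.
Weighted total:
  Studio work 90 × 0.15 = 13.5
  Essays 74 × 0.14 = 10.36
  Reflections 83 × 0.07 = 5.81
  Capstone 99 × 0.19 = 18.81
  Lab reports 54 × 0.15 = 8.1
  Term paper 90 × 0.05 = 4.5
  Practicals 50 × 0.2 = 10
  Case studies 59 × 0.05 = 2.95
Sum = 74.03
74.03 is ≥ 59 and < 75 → Credit

Credit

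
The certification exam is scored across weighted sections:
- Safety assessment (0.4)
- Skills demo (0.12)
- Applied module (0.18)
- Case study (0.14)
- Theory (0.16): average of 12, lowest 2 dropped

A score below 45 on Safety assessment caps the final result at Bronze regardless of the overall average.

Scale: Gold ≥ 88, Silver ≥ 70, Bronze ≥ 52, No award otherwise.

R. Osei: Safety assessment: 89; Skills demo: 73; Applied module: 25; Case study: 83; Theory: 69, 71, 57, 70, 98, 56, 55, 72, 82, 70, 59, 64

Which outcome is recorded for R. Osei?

Theory: drop 55, 56 → average of remaining 10 = 712/10 = 71.2
Safety assessment score 89 ≥ 45: minimum met.
Weighted total:
  Safety assessment 89 × 0.4 = 35.6
  Skills demo 73 × 0.12 = 8.76
  Applied module 25 × 0.18 = 4.5
  Case study 83 × 0.14 = 11.62
  Theory 71.2 × 0.16 = 11.392
Sum = 71.872
71.872 is ≥ 70 and < 88 → Silver

Silver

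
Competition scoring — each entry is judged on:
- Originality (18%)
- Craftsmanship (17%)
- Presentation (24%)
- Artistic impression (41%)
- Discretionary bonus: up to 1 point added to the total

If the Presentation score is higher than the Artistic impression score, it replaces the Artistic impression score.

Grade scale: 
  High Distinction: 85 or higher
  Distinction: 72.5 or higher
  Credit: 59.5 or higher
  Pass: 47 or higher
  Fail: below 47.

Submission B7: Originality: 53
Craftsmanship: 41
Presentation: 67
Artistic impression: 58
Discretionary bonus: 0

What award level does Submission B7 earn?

Presentation (67) > Artistic impression (58), so Artistic impression counts as 67.
Weighted total:
  Originality 53 × 0.18 = 9.54
  Craftsmanship 41 × 0.17 = 6.97
  Presentation 67 × 0.24 = 16.08
  Artistic impression 67 × 0.41 = 27.47
Sum = 60.06
Discretionary bonus: 60.06 + 0 = 60.06
60.06 is ≥ 59.5 and < 72.5 → Credit

Credit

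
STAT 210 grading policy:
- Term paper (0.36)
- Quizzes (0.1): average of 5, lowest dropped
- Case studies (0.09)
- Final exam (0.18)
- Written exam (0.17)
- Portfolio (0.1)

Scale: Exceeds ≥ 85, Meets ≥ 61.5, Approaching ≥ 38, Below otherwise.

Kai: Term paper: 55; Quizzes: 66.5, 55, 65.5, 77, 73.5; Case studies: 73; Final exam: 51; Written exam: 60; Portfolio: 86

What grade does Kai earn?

Quizzes: drop 55 → average of remaining 4 = 282.5/4 = 70.625
Weighted total:
  Term paper 55 × 0.36 = 19.8
  Quizzes 70.625 × 0.1 = 7.0625
  Case studies 73 × 0.09 = 6.57
  Final exam 51 × 0.18 = 9.18
  Written exam 60 × 0.17 = 10.2
  Portfolio 86 × 0.1 = 8.6
Sum = 61.4125
61.4125 is ≥ 38 and < 61.5 → Approaching

Approaching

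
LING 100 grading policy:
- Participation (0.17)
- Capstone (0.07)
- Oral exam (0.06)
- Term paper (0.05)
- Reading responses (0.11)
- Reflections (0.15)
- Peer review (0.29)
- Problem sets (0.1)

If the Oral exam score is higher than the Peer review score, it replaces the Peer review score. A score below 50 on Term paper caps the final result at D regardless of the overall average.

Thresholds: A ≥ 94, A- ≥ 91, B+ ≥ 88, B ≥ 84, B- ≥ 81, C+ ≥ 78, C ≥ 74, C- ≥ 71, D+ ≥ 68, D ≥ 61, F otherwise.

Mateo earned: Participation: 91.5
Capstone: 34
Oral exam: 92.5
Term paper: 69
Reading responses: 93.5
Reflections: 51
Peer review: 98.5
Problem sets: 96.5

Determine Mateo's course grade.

Oral exam (92.5) ≤ Peer review (98.5), so Peer review stays at 98.5.
Term paper score 69 ≥ 50: minimum met.
Weighted total:
  Participation 91.5 × 0.17 = 15.555
  Capstone 34 × 0.07 = 2.38
  Oral exam 92.5 × 0.06 = 5.55
  Term paper 69 × 0.05 = 3.45
  Reading responses 93.5 × 0.11 = 10.285
  Reflections 51 × 0.15 = 7.65
  Peer review 98.5 × 0.29 = 28.565
  Problem sets 96.5 × 0.1 = 9.65
Sum = 83.085
83.085 is ≥ 81 and < 84 → B-

B-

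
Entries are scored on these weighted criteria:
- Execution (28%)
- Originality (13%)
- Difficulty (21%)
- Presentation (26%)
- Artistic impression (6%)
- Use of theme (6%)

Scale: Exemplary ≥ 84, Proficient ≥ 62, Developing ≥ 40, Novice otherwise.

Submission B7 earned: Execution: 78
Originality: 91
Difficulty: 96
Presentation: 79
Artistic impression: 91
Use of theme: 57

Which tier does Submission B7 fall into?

Proficient

Weighted total:
  Execution 78 × 0.28 = 21.84
  Originality 91 × 0.13 = 11.83
  Difficulty 96 × 0.21 = 20.16
  Presentation 79 × 0.26 = 20.54
  Artistic impression 91 × 0.06 = 5.46
  Use of theme 57 × 0.06 = 3.42
Sum = 83.25
83.25 is ≥ 62 and < 84 → Proficient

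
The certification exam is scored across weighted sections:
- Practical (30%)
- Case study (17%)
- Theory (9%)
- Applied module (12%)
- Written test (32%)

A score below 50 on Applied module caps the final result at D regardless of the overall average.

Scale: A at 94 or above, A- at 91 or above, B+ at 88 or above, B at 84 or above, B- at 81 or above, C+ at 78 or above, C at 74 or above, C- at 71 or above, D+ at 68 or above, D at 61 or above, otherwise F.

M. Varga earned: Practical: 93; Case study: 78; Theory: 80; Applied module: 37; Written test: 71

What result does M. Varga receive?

Applied module score 37 < 50: minimum not met.
Weighted total:
  Practical 93 × 0.3 = 27.9
  Case study 78 × 0.17 = 13.26
  Theory 80 × 0.09 = 7.2
  Applied module 37 × 0.12 = 4.44
  Written test 71 × 0.32 = 22.72
Sum = 75.52
75.52 would be C; cap at D applies → D.

D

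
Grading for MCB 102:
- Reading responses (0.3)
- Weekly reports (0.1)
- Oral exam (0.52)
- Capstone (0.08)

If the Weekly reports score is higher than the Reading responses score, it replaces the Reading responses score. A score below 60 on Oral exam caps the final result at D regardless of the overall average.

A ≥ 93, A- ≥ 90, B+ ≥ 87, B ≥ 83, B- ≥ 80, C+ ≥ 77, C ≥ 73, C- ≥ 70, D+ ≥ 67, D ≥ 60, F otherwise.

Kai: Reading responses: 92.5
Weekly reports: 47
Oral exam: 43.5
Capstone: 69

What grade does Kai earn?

Weekly reports (47) ≤ Reading responses (92.5), so Reading responses stays at 92.5.
Oral exam score 43.5 < 60: minimum not met.
Weighted total:
  Reading responses 92.5 × 0.3 = 27.75
  Weekly reports 47 × 0.1 = 4.7
  Oral exam 43.5 × 0.52 = 22.62
  Capstone 69 × 0.08 = 5.52
Sum = 60.59
60.59 would be D; cap at D applies → D.

D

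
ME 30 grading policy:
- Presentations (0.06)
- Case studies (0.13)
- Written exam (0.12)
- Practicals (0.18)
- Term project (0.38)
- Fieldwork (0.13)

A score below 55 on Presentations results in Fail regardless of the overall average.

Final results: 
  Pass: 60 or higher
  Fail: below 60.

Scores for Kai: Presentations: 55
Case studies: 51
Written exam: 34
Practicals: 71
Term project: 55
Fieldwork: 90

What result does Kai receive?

Presentations score 55 ≥ 55: minimum met.
Weighted total:
  Presentations 55 × 0.06 = 3.3
  Case studies 51 × 0.13 = 6.63
  Written exam 34 × 0.12 = 4.08
  Practicals 71 × 0.18 = 12.78
  Term project 55 × 0.38 = 20.9
  Fieldwork 90 × 0.13 = 11.7
Sum = 59.39
59.39 < 60 → Fail

Fail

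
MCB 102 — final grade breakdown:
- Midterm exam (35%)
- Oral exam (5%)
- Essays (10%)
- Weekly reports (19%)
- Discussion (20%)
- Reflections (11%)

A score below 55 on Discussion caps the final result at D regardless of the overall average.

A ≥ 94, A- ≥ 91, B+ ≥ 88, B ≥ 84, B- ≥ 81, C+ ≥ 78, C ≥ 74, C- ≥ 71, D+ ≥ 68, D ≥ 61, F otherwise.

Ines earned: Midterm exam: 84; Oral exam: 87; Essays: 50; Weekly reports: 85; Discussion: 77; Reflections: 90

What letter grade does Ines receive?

C+

Discussion score 77 ≥ 55: minimum met.
Weighted total:
  Midterm exam 84 × 0.35 = 29.4
  Oral exam 87 × 0.05 = 4.35
  Essays 50 × 0.1 = 5
  Weekly reports 85 × 0.19 = 16.15
  Discussion 77 × 0.2 = 15.4
  Reflections 90 × 0.11 = 9.9
Sum = 80.2
80.2 is ≥ 78 and < 81 → C+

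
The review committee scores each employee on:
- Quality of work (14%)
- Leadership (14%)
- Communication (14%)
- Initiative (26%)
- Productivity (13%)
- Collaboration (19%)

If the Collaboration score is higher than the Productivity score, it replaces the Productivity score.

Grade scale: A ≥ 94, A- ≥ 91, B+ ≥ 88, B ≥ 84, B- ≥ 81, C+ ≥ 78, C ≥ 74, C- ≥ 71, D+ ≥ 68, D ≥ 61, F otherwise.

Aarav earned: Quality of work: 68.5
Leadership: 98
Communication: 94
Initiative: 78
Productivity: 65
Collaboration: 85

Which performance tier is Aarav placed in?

B-

Collaboration (85) > Productivity (65), so Productivity counts as 85.
Weighted total:
  Quality of work 68.5 × 0.14 = 9.59
  Leadership 98 × 0.14 = 13.72
  Communication 94 × 0.14 = 13.16
  Initiative 78 × 0.26 = 20.28
  Productivity 85 × 0.13 = 11.05
  Collaboration 85 × 0.19 = 16.15
Sum = 83.95
83.95 is ≥ 81 and < 84 → B-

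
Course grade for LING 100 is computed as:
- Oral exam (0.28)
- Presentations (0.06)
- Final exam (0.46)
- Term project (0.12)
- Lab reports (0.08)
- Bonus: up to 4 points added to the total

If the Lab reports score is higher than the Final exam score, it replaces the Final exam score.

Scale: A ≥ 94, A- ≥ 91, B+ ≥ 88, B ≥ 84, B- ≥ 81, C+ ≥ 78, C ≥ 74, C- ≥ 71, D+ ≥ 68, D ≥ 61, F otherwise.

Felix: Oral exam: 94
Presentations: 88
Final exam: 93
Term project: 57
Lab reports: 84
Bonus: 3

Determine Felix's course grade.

B+

Lab reports (84) ≤ Final exam (93), so Final exam stays at 93.
Weighted total:
  Oral exam 94 × 0.28 = 26.32
  Presentations 88 × 0.06 = 5.28
  Final exam 93 × 0.46 = 42.78
  Term project 57 × 0.12 = 6.84
  Lab reports 84 × 0.08 = 6.72
Sum = 87.94
Bonus: 87.94 + 3 = 90.94
90.94 is ≥ 88 and < 91 → B+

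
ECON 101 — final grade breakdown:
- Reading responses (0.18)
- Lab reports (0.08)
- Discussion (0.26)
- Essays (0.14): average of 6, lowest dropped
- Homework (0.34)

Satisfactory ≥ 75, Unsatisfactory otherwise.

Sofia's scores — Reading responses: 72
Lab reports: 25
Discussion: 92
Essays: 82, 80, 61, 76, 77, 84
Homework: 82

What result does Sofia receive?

Satisfactory

Essays: drop 61 → average of remaining 5 = 399/5 = 79.8
Weighted total:
  Reading responses 72 × 0.18 = 12.96
  Lab reports 25 × 0.08 = 2
  Discussion 92 × 0.26 = 23.92
  Essays 79.8 × 0.14 = 11.172
  Homework 82 × 0.34 = 27.88
Sum = 77.932
77.932 ≥ 75 → Satisfactory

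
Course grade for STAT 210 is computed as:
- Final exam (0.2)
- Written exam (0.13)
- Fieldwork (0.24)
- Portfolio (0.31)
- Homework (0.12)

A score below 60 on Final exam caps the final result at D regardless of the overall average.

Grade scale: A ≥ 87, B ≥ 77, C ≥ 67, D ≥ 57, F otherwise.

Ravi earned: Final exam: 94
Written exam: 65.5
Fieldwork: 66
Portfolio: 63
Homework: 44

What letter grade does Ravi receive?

Final exam score 94 ≥ 60: minimum met.
Weighted total:
  Final exam 94 × 0.2 = 18.8
  Written exam 65.5 × 0.13 = 8.515
  Fieldwork 66 × 0.24 = 15.84
  Portfolio 63 × 0.31 = 19.53
  Homework 44 × 0.12 = 5.28
Sum = 67.965
67.965 is ≥ 67 and < 77 → C

C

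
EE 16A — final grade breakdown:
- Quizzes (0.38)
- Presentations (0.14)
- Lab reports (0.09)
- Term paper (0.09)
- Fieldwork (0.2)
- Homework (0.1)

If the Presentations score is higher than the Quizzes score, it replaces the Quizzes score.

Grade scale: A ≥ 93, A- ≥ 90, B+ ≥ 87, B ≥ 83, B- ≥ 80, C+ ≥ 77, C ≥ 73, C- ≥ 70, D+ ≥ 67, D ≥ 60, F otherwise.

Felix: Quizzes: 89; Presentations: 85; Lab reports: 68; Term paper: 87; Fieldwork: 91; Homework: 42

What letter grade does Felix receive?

B-

Presentations (85) ≤ Quizzes (89), so Quizzes stays at 89.
Weighted total:
  Quizzes 89 × 0.38 = 33.82
  Presentations 85 × 0.14 = 11.9
  Lab reports 68 × 0.09 = 6.12
  Term paper 87 × 0.09 = 7.83
  Fieldwork 91 × 0.2 = 18.2
  Homework 42 × 0.1 = 4.2
Sum = 82.07
82.07 is ≥ 80 and < 83 → B-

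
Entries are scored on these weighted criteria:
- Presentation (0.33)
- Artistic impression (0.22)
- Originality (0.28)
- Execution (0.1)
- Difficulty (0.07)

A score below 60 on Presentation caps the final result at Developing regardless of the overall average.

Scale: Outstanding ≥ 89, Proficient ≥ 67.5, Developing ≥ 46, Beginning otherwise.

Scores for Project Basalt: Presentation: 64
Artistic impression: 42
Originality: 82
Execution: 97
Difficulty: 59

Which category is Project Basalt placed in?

Presentation score 64 ≥ 60: minimum met.
Weighted total:
  Presentation 64 × 0.33 = 21.12
  Artistic impression 42 × 0.22 = 9.24
  Originality 82 × 0.28 = 22.96
  Execution 97 × 0.1 = 9.7
  Difficulty 59 × 0.07 = 4.13
Sum = 67.15
67.15 is ≥ 46 and < 67.5 → Developing

Developing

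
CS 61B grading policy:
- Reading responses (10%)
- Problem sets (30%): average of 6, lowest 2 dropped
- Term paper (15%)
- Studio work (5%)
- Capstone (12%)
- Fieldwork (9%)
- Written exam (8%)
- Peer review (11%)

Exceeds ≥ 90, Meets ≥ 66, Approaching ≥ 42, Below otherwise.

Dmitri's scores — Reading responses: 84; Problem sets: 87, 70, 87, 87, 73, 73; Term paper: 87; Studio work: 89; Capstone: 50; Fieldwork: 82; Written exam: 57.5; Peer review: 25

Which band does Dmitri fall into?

Problem sets: drop 70, 73 → average of remaining 4 = 334/4 = 83.5
Weighted total:
  Reading responses 84 × 0.1 = 8.4
  Problem sets 83.5 × 0.3 = 25.05
  Term paper 87 × 0.15 = 13.05
  Studio work 89 × 0.05 = 4.45
  Capstone 50 × 0.12 = 6
  Fieldwork 82 × 0.09 = 7.38
  Written exam 57.5 × 0.08 = 4.6
  Peer review 25 × 0.11 = 2.75
Sum = 71.68
71.68 is ≥ 66 and < 90 → Meets

Meets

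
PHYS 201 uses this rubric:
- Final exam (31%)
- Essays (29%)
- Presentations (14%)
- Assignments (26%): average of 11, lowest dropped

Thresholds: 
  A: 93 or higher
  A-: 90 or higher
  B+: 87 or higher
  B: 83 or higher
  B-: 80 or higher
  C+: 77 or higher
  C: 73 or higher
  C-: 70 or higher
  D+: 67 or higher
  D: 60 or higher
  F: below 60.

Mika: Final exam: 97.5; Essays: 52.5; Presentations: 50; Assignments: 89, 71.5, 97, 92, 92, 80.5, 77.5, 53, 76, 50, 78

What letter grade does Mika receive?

Assignments: drop 50 → average of remaining 10 = 806.5/10 = 80.65
Weighted total:
  Final exam 97.5 × 0.31 = 30.225
  Essays 52.5 × 0.29 = 15.225
  Presentations 50 × 0.14 = 7
  Assignments 80.65 × 0.26 = 20.969
Sum = 73.419
73.419 is ≥ 73 and < 77 → C

C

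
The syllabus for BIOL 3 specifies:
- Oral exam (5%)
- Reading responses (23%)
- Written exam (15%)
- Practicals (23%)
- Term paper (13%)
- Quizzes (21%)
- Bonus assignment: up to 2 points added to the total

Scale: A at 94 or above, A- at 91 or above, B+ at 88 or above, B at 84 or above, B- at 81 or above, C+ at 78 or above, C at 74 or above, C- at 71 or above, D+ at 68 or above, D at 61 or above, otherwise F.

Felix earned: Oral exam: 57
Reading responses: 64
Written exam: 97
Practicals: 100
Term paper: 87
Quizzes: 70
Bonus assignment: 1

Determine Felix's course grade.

Weighted total:
  Oral exam 57 × 0.05 = 2.85
  Reading responses 64 × 0.23 = 14.72
  Written exam 97 × 0.15 = 14.55
  Practicals 100 × 0.23 = 23
  Term paper 87 × 0.13 = 11.31
  Quizzes 70 × 0.21 = 14.7
Sum = 81.13
Bonus assignment: 81.13 + 1 = 82.13
82.13 is ≥ 81 and < 84 → B-

B-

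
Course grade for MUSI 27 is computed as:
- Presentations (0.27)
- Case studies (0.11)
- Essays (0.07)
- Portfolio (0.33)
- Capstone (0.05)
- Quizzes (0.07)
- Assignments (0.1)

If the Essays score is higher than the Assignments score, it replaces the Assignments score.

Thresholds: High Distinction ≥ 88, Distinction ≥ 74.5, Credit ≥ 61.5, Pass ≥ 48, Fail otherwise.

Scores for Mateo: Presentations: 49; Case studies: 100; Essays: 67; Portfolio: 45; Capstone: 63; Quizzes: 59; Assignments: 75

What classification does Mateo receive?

Pass

Essays (67) ≤ Assignments (75), so Assignments stays at 75.
Weighted total:
  Presentations 49 × 0.27 = 13.23
  Case studies 100 × 0.11 = 11
  Essays 67 × 0.07 = 4.69
  Portfolio 45 × 0.33 = 14.85
  Capstone 63 × 0.05 = 3.15
  Quizzes 59 × 0.07 = 4.13
  Assignments 75 × 0.1 = 7.5
Sum = 58.55
58.55 is ≥ 48 and < 61.5 → Pass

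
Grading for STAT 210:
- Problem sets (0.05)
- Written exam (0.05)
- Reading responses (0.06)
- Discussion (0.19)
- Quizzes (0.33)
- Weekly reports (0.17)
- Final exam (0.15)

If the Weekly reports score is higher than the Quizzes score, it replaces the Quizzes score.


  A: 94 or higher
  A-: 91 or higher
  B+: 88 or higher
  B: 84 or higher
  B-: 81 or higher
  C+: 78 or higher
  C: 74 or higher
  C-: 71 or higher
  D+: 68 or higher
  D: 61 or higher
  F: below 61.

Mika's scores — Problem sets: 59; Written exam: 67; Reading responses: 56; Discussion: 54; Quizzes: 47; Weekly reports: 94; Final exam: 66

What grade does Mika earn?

Weekly reports (94) > Quizzes (47), so Quizzes counts as 94.
Weighted total:
  Problem sets 59 × 0.05 = 2.95
  Written exam 67 × 0.05 = 3.35
  Reading responses 56 × 0.06 = 3.36
  Discussion 54 × 0.19 = 10.26
  Quizzes 94 × 0.33 = 31.02
  Weekly reports 94 × 0.17 = 15.98
  Final exam 66 × 0.15 = 9.9
Sum = 76.82
76.82 is ≥ 74 and < 78 → C

C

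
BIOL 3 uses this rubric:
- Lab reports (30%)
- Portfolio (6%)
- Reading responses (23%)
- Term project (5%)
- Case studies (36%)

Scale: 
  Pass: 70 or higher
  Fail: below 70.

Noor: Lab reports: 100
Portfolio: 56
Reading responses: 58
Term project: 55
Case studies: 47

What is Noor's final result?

Weighted total:
  Lab reports 100 × 0.3 = 30
  Portfolio 56 × 0.06 = 3.36
  Reading responses 58 × 0.23 = 13.34
  Term project 55 × 0.05 = 2.75
  Case studies 47 × 0.36 = 16.92
Sum = 66.37
66.37 < 70 → Fail

Fail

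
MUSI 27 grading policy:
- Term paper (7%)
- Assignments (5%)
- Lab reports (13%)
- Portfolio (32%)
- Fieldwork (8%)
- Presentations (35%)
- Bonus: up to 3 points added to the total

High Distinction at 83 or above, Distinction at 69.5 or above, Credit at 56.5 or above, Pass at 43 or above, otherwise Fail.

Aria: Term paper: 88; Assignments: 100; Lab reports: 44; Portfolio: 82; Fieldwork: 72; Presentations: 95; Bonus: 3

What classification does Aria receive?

Weighted total:
  Term paper 88 × 0.07 = 6.16
  Assignments 100 × 0.05 = 5
  Lab reports 44 × 0.13 = 5.72
  Portfolio 82 × 0.32 = 26.24
  Fieldwork 72 × 0.08 = 5.76
  Presentations 95 × 0.35 = 33.25
Sum = 82.13
Bonus: 82.13 + 3 = 85.13
85.13 ≥ 83 → High Distinction

High Distinction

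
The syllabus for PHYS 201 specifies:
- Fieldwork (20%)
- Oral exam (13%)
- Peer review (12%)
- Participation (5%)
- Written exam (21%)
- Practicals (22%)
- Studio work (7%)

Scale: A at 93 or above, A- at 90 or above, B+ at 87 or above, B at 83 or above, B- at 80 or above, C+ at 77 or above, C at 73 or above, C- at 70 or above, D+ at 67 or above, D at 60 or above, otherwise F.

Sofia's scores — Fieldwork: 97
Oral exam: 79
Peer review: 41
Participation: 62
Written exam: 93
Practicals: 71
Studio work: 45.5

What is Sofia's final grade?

C

Weighted total:
  Fieldwork 97 × 0.2 = 19.4
  Oral exam 79 × 0.13 = 10.27
  Peer review 41 × 0.12 = 4.92
  Participation 62 × 0.05 = 3.1
  Written exam 93 × 0.21 = 19.53
  Practicals 71 × 0.22 = 15.62
  Studio work 45.5 × 0.07 = 3.185
Sum = 76.025
76.025 is ≥ 73 and < 77 → C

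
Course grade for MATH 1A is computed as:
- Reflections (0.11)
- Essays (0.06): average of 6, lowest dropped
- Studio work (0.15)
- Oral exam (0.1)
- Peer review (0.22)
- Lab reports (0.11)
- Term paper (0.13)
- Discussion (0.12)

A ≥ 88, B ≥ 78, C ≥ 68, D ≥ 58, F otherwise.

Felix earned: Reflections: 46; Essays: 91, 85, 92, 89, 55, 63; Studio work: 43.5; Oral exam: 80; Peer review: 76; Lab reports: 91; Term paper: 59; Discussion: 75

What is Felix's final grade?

Essays: drop 55 → average of remaining 5 = 420/5 = 84
Weighted total:
  Reflections 46 × 0.11 = 5.06
  Essays 84 × 0.06 = 5.04
  Studio work 43.5 × 0.15 = 6.525
  Oral exam 80 × 0.1 = 8
  Peer review 76 × 0.22 = 16.72
  Lab reports 91 × 0.11 = 10.01
  Term paper 59 × 0.13 = 7.67
  Discussion 75 × 0.12 = 9
Sum = 68.025
68.025 is ≥ 68 and < 78 → C

C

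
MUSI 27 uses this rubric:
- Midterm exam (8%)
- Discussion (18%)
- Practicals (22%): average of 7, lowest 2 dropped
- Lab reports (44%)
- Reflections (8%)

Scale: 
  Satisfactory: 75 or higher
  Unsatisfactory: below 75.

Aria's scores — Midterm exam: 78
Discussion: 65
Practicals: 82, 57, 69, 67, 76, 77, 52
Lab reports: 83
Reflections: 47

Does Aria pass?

Unsatisfactory

Practicals: drop 52, 57 → average of remaining 5 = 371/5 = 74.2
Weighted total:
  Midterm exam 78 × 0.08 = 6.24
  Discussion 65 × 0.18 = 11.7
  Practicals 74.2 × 0.22 = 16.324
  Lab reports 83 × 0.44 = 36.52
  Reflections 47 × 0.08 = 3.76
Sum = 74.544
74.544 < 75 → Unsatisfactory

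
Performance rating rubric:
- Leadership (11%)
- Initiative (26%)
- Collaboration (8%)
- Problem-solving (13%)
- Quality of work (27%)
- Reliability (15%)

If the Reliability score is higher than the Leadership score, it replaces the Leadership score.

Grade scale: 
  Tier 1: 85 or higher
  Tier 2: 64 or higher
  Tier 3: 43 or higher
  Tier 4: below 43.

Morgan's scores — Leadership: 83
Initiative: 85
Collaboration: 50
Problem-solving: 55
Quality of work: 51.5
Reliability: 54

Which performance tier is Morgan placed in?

Tier 2

Reliability (54) ≤ Leadership (83), so Leadership stays at 83.
Weighted total:
  Leadership 83 × 0.11 = 9.13
  Initiative 85 × 0.26 = 22.1
  Collaboration 50 × 0.08 = 4
  Problem-solving 55 × 0.13 = 7.15
  Quality of work 51.5 × 0.27 = 13.905
  Reliability 54 × 0.15 = 8.1
Sum = 64.385
64.385 is ≥ 64 and < 85 → Tier 2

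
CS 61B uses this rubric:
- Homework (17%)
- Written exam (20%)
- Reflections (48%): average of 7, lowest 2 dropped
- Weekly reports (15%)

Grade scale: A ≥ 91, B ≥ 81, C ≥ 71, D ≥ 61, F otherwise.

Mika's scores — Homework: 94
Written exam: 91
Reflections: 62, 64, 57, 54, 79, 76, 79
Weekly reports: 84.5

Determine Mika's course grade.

Reflections: drop 54, 57 → average of remaining 5 = 360/5 = 72
Weighted total:
  Homework 94 × 0.17 = 15.98
  Written exam 91 × 0.2 = 18.2
  Reflections 72 × 0.48 = 34.56
  Weekly reports 84.5 × 0.15 = 12.675
Sum = 81.415
81.415 is ≥ 81 and < 91 → B

B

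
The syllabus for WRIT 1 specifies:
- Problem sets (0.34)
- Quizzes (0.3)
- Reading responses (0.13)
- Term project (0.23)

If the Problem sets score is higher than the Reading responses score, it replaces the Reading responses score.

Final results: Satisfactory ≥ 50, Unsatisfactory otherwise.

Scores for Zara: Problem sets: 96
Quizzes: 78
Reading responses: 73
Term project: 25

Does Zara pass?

Problem sets (96) > Reading responses (73), so Reading responses counts as 96.
Weighted total:
  Problem sets 96 × 0.34 = 32.64
  Quizzes 78 × 0.3 = 23.4
  Reading responses 96 × 0.13 = 12.48
  Term project 25 × 0.23 = 5.75
Sum = 74.27
74.27 ≥ 50 → Satisfactory

Satisfactory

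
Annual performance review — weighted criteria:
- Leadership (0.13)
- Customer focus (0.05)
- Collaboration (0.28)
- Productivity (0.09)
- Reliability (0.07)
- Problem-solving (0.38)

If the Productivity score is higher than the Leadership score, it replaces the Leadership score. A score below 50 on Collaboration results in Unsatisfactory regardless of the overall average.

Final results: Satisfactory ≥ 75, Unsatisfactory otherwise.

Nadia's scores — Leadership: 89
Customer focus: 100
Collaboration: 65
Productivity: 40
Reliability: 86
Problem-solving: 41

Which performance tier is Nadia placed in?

Productivity (40) ≤ Leadership (89), so Leadership stays at 89.
Collaboration score 65 ≥ 50: minimum met.
Weighted total:
  Leadership 89 × 0.13 = 11.57
  Customer focus 100 × 0.05 = 5
  Collaboration 65 × 0.28 = 18.2
  Productivity 40 × 0.09 = 3.6
  Reliability 86 × 0.07 = 6.02
  Problem-solving 41 × 0.38 = 15.58
Sum = 59.97
59.97 < 75 → Unsatisfactory

Unsatisfactory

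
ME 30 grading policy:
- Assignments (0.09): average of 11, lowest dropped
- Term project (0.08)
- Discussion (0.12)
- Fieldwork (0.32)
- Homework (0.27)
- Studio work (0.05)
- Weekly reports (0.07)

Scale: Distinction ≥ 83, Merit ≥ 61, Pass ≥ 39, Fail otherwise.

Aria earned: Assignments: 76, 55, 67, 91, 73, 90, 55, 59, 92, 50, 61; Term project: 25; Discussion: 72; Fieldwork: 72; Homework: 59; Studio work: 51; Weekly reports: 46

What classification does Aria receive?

Merit

Assignments: drop 50 → average of remaining 10 = 719/10 = 71.9
Weighted total:
  Assignments 71.9 × 0.09 = 6.471
  Term project 25 × 0.08 = 2
  Discussion 72 × 0.12 = 8.64
  Fieldwork 72 × 0.32 = 23.04
  Homework 59 × 0.27 = 15.93
  Studio work 51 × 0.05 = 2.55
  Weekly reports 46 × 0.07 = 3.22
Sum = 61.851
61.851 is ≥ 61 and < 83 → Merit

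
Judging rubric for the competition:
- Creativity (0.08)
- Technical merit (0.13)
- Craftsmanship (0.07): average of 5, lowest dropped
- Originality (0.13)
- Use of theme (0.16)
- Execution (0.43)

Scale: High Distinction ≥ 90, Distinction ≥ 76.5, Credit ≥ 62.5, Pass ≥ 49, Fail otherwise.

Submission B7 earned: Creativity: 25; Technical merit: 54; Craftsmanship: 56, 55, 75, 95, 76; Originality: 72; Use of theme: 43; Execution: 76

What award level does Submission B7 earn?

Credit

Craftsmanship: drop 55 → average of remaining 4 = 302/4 = 75.5
Weighted total:
  Creativity 25 × 0.08 = 2
  Technical merit 54 × 0.13 = 7.02
  Craftsmanship 75.5 × 0.07 = 5.285
  Originality 72 × 0.13 = 9.36
  Use of theme 43 × 0.16 = 6.88
  Execution 76 × 0.43 = 32.68
Sum = 63.225
63.225 is ≥ 62.5 and < 76.5 → Credit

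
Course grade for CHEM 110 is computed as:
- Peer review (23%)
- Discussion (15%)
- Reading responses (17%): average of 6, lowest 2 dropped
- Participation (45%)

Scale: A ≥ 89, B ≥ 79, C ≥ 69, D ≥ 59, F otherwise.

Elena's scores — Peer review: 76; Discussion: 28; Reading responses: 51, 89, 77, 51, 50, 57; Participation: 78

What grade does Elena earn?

D

Reading responses: drop 50, 51 → average of remaining 4 = 274/4 = 68.5
Weighted total:
  Peer review 76 × 0.23 = 17.48
  Discussion 28 × 0.15 = 4.2
  Reading responses 68.5 × 0.17 = 11.645
  Participation 78 × 0.45 = 35.1
Sum = 68.425
68.425 is ≥ 59 and < 69 → D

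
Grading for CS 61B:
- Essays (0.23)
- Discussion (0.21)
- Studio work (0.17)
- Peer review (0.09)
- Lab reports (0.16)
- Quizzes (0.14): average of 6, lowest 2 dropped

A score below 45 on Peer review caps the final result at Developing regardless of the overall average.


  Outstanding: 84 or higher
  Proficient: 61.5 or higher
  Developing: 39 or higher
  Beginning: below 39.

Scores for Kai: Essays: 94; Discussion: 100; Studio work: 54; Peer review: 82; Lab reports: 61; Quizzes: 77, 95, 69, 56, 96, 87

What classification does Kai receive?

Proficient

Quizzes: drop 56, 69 → average of remaining 4 = 355/4 = 88.75
Peer review score 82 ≥ 45: minimum met.
Weighted total:
  Essays 94 × 0.23 = 21.62
  Discussion 100 × 0.21 = 21
  Studio work 54 × 0.17 = 9.18
  Peer review 82 × 0.09 = 7.38
  Lab reports 61 × 0.16 = 9.76
  Quizzes 88.75 × 0.14 = 12.425
Sum = 81.365
81.365 is ≥ 61.5 and < 84 → Proficient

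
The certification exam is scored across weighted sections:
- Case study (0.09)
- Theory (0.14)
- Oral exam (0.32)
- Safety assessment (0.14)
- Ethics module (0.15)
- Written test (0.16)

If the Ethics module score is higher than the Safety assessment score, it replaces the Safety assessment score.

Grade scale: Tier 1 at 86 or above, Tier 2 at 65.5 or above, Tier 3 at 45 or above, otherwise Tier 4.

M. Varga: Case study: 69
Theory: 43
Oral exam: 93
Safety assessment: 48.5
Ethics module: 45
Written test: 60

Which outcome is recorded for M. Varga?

Ethics module (45) ≤ Safety assessment (48.5), so Safety assessment stays at 48.5.
Weighted total:
  Case study 69 × 0.09 = 6.21
  Theory 43 × 0.14 = 6.02
  Oral exam 93 × 0.32 = 29.76
  Safety assessment 48.5 × 0.14 = 6.79
  Ethics module 45 × 0.15 = 6.75
  Written test 60 × 0.16 = 9.6
Sum = 65.13
65.13 is ≥ 45 and < 65.5 → Tier 3

Tier 3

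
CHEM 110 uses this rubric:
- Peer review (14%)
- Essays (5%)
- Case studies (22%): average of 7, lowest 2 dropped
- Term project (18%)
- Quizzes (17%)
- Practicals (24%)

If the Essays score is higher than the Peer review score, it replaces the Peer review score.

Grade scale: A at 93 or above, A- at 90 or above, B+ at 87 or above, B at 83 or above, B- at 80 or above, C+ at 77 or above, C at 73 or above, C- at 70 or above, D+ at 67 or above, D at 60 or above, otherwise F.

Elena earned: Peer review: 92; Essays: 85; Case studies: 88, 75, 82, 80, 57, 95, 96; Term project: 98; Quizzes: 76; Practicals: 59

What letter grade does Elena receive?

B-

Case studies: drop 57, 75 → average of remaining 5 = 441/5 = 88.2
Essays (85) ≤ Peer review (92), so Peer review stays at 92.
Weighted total:
  Peer review 92 × 0.14 = 12.88
  Essays 85 × 0.05 = 4.25
  Case studies 88.2 × 0.22 = 19.404
  Term project 98 × 0.18 = 17.64
  Quizzes 76 × 0.17 = 12.92
  Practicals 59 × 0.24 = 14.16
Sum = 81.254
81.254 is ≥ 80 and < 83 → B-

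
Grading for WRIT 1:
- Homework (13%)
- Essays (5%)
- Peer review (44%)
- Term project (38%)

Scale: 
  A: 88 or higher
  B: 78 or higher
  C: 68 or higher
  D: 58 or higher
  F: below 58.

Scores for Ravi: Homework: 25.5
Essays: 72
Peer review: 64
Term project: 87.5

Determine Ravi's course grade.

Weighted total:
  Homework 25.5 × 0.13 = 3.315
  Essays 72 × 0.05 = 3.6
  Peer review 64 × 0.44 = 28.16
  Term project 87.5 × 0.38 = 33.25
Sum = 68.325
68.325 is ≥ 68 and < 78 → C

C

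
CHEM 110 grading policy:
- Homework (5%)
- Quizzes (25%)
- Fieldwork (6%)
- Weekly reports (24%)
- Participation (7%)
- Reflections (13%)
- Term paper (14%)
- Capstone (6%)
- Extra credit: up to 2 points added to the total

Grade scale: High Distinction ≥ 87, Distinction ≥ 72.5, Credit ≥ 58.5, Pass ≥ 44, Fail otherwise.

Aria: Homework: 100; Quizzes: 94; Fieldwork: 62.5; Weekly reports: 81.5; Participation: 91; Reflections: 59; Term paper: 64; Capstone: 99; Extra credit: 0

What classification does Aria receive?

Weighted total:
  Homework 100 × 0.05 = 5
  Quizzes 94 × 0.25 = 23.5
  Fieldwork 62.5 × 0.06 = 3.75
  Weekly reports 81.5 × 0.24 = 19.56
  Participation 91 × 0.07 = 6.37
  Reflections 59 × 0.13 = 7.67
  Term paper 64 × 0.14 = 8.96
  Capstone 99 × 0.06 = 5.94
Sum = 80.75
Extra credit: 80.75 + 0 = 80.75
80.75 is ≥ 72.5 and < 87 → Distinction

Distinction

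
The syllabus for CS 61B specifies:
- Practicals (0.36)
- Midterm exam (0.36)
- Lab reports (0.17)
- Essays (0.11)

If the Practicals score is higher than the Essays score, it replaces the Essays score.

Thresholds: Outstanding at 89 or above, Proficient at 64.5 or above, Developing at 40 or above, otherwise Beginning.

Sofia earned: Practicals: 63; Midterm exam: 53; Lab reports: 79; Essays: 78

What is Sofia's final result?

Practicals (63) ≤ Essays (78), so Essays stays at 78.
Weighted total:
  Practicals 63 × 0.36 = 22.68
  Midterm exam 53 × 0.36 = 19.08
  Lab reports 79 × 0.17 = 13.43
  Essays 78 × 0.11 = 8.58
Sum = 63.77
63.77 is ≥ 40 and < 64.5 → Developing

Developing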